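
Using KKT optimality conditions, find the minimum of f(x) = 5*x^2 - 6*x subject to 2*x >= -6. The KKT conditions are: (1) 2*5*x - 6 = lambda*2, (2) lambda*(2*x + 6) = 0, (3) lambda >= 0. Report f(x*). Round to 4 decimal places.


Step 1: Try lambda = 0 (constraint inactive).
Stationarity: 2*5*x - 6 = 0
x* = 6/(2*5) = 0.6
Check constraint: 2*0.6 = 1.2 >= -6 -- satisfied.
Step 2: Compute optimal value.
f(x*) = 5*0.6^2 - 6*0.6 = -1.8


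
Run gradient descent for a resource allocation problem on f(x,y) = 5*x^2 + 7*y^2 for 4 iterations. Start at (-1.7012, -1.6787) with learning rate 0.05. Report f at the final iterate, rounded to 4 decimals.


Gradient descent on f(x,y) = 5*x^2 + 7*y^2.
Starting point: (-1.7012, -1.6787), alpha = 0.05
Step 1: grad_x = 2*5*-1.7012 = -17.012, grad_y = 2*7*-1.6787 = -23.5018
  x_1 = -1.7012 - 0.05*-17.012 = -0.8506
  y_1 = -1.6787 - 0.05*-23.5018 = -0.5036
Step 2: grad_x = 2*5*-0.8506 = -8.506, grad_y = 2*7*-0.5036 = -7.0505
  x_2 = -0.8506 - 0.05*-8.506 = -0.4253
  y_2 = -0.5036 - 0.05*-7.0505 = -0.1511
Step 3: grad_x = 2*5*-0.4253 = -4.253, grad_y = 2*7*-0.1511 = -2.1152
  x_3 = -0.4253 - 0.05*-4.253 = -0.2127
  y_3 = -0.1511 - 0.05*-2.1152 = -0.0453
Step 4: grad_x = 2*5*-0.2127 = -2.1265, grad_y = 2*7*-0.0453 = -0.6345
  x_4 = -0.2127 - 0.05*-2.1265 = -0.1063
  y_4 = -0.0453 - 0.05*-0.6345 = -0.0136
f(-0.1063, -0.0136) = 5*(-0.1063)^2 + 7*(-0.0136)^2 = 0.0578


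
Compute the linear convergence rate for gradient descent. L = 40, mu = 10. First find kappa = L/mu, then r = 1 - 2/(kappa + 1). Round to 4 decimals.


Step 1: Compute the condition number.
kappa = L/mu = 40/10 = 4.0
Step 2: Compute the convergence rate.
r = 1 - 2/(kappa + 1) = 1 - 2*mu/(L + mu) = (L - mu)/(L + mu) = 30/50 = 0.6


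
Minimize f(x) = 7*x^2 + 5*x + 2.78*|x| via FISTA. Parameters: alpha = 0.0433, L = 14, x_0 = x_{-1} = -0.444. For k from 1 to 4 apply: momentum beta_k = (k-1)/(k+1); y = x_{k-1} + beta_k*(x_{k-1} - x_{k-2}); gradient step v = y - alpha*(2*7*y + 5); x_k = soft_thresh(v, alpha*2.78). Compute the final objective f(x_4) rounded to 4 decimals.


FISTA on f(x) = 7*x^2 + 5*x + 2.78*|x|
L = 14, alpha = 0.0433
Iteration 1: beta = 0.0, y = -0.444 + 0.0*(-0.444 + 0.444) = -0.444
  grad(y) = -1.216, v = y - alpha*grad = -0.3913
  prox(v) = soft_thresh(-0.3913, 0.1204) = -0.271
Iteration 2: beta = 0.3333, y = -0.271 + 0.3333*(-0.271 + 0.444) = -0.2133
  grad(y) = 2.0138, v = y - alpha*grad = -0.3005
  prox(v) = soft_thresh(-0.3005, 0.1204) = -0.1801
Iteration 3: beta = 0.5, y = -0.1801 + 0.5*(-0.1801 + 0.271) = -0.1347
  grad(y) = 3.1142, v = y - alpha*grad = -0.2695
  prox(v) = soft_thresh(-0.2695, 0.1204) = -0.1492
Iteration 4: beta = 0.6, y = -0.1492 + 0.6*(-0.1492 + 0.1801) = -0.1306
  grad(y) = 3.1716, v = y - alpha*grad = -0.2679
  prox(v) = soft_thresh(-0.2679, 0.1204) = -0.1476
f(x_4) = 7*(-0.1476)^2 + 5*(-0.1476) + 2.78*|-0.1476| = -0.1752


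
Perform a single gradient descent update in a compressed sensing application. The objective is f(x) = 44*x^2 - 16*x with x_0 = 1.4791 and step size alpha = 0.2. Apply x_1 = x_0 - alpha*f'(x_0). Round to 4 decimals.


We compute the gradient at x_0 and apply the update.
f'(x) = 88*x - 16
f'(1.4791) = 88*1.4791 - 16 = 114.1608
x_1 = 1.4791 - 0.2*114.1608 = -21.3531


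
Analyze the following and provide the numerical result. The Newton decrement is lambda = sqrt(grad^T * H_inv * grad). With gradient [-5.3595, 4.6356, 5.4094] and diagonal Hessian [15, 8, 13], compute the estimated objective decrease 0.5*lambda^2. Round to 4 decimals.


Step 1: H is diagonal, so H^(-1) * g = [-0.3573, 0.5795, 0.4161].
Step 2: g^T H^(-1) g = sum_i g_i^2 / H_ii
  = (-5.3595)^2/15 + (4.6356)^2/8 + (5.4094)^2/13
  = 1.9149 + 2.6861 + 2.2509 = 6.8519
Step 3: Objective decrease = 0.5 * g^T H^(-1) g = 3.426


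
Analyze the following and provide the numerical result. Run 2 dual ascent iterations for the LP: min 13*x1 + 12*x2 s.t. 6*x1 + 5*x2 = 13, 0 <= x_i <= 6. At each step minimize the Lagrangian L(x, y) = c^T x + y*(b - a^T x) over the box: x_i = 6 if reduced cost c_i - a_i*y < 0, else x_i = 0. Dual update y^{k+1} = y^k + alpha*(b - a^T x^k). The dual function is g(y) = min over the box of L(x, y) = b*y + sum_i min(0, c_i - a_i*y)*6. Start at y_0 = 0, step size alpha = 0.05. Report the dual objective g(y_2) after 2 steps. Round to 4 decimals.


Dual ascent for LP: min 13*x1 + 12*x2, 6*x1 + 5*x2 = 13, 0 <= x_i <= 6
Step 1: y^k = 0.0, reduced costs: (13.0, 12.0)
  x^k = (0.0, 0.0), subgradient = b - a^T x = 13.0
  y^{k+1} = 0.0 + 0.05*13.0 = 0.65
Step 2: y^k = 0.65, reduced costs: (9.1, 8.75)
  x^k = (0.0, 0.0), subgradient = b - a^T x = 13.0
  y^{k+1} = 0.65 + 0.05*13.0 = 1.3
Dual objective at y_2 = 1.3: reduced costs (5.2, 5.5), box minimizer x = (0.0, 0.0)
g(y_2) = b*y + (c1 - a1*y)*x1 + (c2 - a2*y)*x2 = 13*1.3 + 5.2*0.0 + 5.5*0.0 = 16.9 + 0.0 + 0.0 = 16.9


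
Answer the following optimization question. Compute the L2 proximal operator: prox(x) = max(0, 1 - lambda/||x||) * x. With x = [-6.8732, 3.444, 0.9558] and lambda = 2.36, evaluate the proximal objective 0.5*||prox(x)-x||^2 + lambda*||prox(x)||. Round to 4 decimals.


Step 1: Compute ||x||.
||x|| = 7.747
Step 2: Compute scaling factor.
scale = max(0, 1 - 2.36/7.747) = 0.6954
Step 3: prox(x) = [-4.7794, 2.3948, 0.6646]
||prox(x)|| = 5.387
Step 4: Proximal objective.
0.5*||prox-x||^2 = 2.7848
lambda*||prox|| = 12.7133
Total = 15.4981


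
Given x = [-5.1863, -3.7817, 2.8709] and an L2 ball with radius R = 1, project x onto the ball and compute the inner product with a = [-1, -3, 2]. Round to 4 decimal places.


Step 1: Compute ||x|| (intermediates to 6 decimals).
||x|| = sqrt((-5.1863)^2 + (-3.7817)^2 + 2.8709^2) = 7.031432
Step 2: Project.
Since ||x|| > R, scale = R/||x|| = 1/7.031432 = 0.142219, proj(x) = scale * x
proj(x) = [-0.73759, -0.53783, 0.408297]
Step 3: Dot product.
a^T * proj(x) = -1*(-0.73759) - 3*(-0.53783) + 2*0.408297 = 3.1677


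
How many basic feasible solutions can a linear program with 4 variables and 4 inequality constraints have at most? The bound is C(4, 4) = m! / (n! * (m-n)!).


Each vertex corresponds to some choice of n active constraints out of m, so the number of vertices is at most C(m, n) = m! / (n!(m-n)!).
m = 4, n = 4
Numerator: 4 * 3 * 2 * 1
Denominator: 4! = 24
C(4, 4) = 1


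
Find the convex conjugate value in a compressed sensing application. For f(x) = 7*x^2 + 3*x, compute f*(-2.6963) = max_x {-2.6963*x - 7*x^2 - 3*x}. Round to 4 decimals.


f*(y) = sup_x {y*x - a*x^2 - b*x} = sup_x {(y-b)*x - a*x^2}
FOC: (y - b) - 2a*x = 0 => x* = (y - b)/(2a)
x* = (-2.6963 - 3)/(2*7) = -0.4069
f*(-2.6963) = (y-b)^2/(4a) = (-2.6963 - 3)^2/(4*7)
= 32.4478/28 = 1.1589


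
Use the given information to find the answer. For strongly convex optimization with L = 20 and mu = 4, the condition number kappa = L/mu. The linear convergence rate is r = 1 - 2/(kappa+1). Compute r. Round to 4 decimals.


Step 1: Compute the condition number.
kappa = L/mu = 20/4 = 5.0
Step 2: Compute the convergence rate.
r = 1 - 2/(kappa + 1) = 1 - 2*mu/(L + mu) = (L - mu)/(L + mu) = 16/24 = 0.6667


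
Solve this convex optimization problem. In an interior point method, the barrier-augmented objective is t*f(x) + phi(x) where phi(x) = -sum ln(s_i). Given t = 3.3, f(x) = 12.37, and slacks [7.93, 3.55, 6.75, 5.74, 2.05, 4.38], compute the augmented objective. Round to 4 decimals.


Step 1: Compute log-barrier.
ln values: [2.0707, 1.2669, 1.9095, 1.7475, 0.7178, 1.477]
phi = -(2.0707 + 1.2669 + 1.9095 + 1.7475 + 0.7178 + 1.477) = -9.1895
Step 2: Compute augmented objective.
t*f(x) = 3.3*12.37 = 40.821
Total = 40.821 - 9.1895 = 31.6315


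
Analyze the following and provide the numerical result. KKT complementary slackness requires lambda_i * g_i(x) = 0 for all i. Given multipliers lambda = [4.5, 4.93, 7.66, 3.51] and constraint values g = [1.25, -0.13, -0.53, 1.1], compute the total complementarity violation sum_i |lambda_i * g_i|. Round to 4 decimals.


KKT complementary slackness check:
lambda_1 * g_1 = 4.5 * 1.25 = 5.625
lambda_2 * g_2 = 4.93 * -0.13 = -0.6409
lambda_3 * g_3 = 7.66 * -0.53 = -4.0598
lambda_4 * g_4 = 3.51 * 1.1 = 3.861
Total violation = 5.625 + 0.6409 + 4.0598 + 3.861 = 14.1867


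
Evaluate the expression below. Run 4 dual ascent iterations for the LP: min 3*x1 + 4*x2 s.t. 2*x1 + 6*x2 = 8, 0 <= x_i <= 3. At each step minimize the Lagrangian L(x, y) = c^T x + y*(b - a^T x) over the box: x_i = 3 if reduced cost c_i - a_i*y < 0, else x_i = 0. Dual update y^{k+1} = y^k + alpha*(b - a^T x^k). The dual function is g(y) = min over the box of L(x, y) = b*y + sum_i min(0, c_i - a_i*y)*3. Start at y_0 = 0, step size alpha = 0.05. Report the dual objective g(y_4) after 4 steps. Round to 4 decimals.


Dual ascent for LP: min 3*x1 + 4*x2, 2*x1 + 6*x2 = 8, 0 <= x_i <= 3
Step 1: y^k = 0.0, reduced costs: (3.0, 4.0)
  x^k = (0.0, 0.0), subgradient = b - a^T x = 8.0
  y^{k+1} = 0.0 + 0.05*8.0 = 0.4
Step 2: y^k = 0.4, reduced costs: (2.2, 1.6)
  x^k = (0.0, 0.0), subgradient = b - a^T x = 8.0
  y^{k+1} = 0.4 + 0.05*8.0 = 0.8
Step 3: y^k = 0.8, reduced costs: (1.4, -0.8)
  x^k = (0.0, 3.0), subgradient = b - a^T x = -10.0
  y^{k+1} = 0.8 + 0.05*-10.0 = 0.3
Step 4: y^k = 0.3, reduced costs: (2.4, 2.2)
  x^k = (0.0, 0.0), subgradient = b - a^T x = 8.0
  y^{k+1} = 0.3 + 0.05*8.0 = 0.7
Dual objective at y_4 = 0.7: reduced costs (1.6, -0.2), box minimizer x = (0.0, 3.0)
g(y_4) = b*y + (c1 - a1*y)*x1 + (c2 - a2*y)*x2 = 8*0.7 + 1.6*0.0 + (-0.2)*3.0 = 5.6 + 0.0 - 0.6 = 5.0


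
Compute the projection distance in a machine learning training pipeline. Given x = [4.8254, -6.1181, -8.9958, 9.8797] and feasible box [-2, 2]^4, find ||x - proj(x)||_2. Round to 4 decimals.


Project each component onto [-2, 2].
clip(4.8254) = 2.0, clip(-6.1181) = -2.0, clip(-8.9958) = -2.0, clip(9.8797) = 2.0
Projection = [2.0, -2.0, -2.0, 2.0]
Squared diffs: [7.9829, 16.9587, 48.9412, 62.0897]
Distance = sqrt(135.9725) = 11.6607


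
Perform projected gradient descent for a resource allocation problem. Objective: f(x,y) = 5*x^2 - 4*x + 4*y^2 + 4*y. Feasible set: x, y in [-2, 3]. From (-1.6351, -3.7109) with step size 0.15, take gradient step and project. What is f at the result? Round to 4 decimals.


Step 1: Compute gradient at (-1.6351, -3.7109).
grad_x = 2*5*-1.6351 - 4 = -20.351
grad_y = 2*4*-3.7109 + 4 = -25.6872
Step 2: Gradient step.
x_raw = -1.6351 - 0.15*-20.351 = 1.4176
y_raw = -3.7109 - 0.15*-25.6872 = 0.1422
Step 3: Project onto [-2, 3].
x_proj = clip(1.4176) = 1.4176
y_proj = clip(0.1422) = 0.1422
Step 4: Evaluate f.
f(1.4176, 0.1422) = 5.0266


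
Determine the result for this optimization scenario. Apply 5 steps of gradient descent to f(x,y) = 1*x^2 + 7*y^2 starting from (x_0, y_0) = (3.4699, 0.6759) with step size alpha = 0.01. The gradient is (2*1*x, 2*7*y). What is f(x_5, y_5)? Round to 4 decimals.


Gradient descent on f(x,y) = 1*x^2 + 7*y^2.
Starting point: (3.4699, 0.6759), alpha = 0.01
Step 1: grad_x = 2*1*3.4699 = 6.9398, grad_y = 2*7*0.6759 = 9.4626
  x_1 = 3.4699 - 0.01*6.9398 = 3.4005
  y_1 = 0.6759 - 0.01*9.4626 = 0.5813
Step 2: grad_x = 2*1*3.4005 = 6.801, grad_y = 2*7*0.5813 = 8.1378
  x_2 = 3.4005 - 0.01*6.801 = 3.3325
  y_2 = 0.5813 - 0.01*8.1378 = 0.4999
Step 3: grad_x = 2*1*3.3325 = 6.665, grad_y = 2*7*0.4999 = 6.9985
  x_3 = 3.3325 - 0.01*6.665 = 3.2658
  y_3 = 0.4999 - 0.01*6.9985 = 0.4299
Step 4: grad_x = 2*1*3.2658 = 6.5317, grad_y = 2*7*0.4299 = 6.0187
  x_4 = 3.2658 - 0.01*6.5317 = 3.2005
  y_4 = 0.4299 - 0.01*6.0187 = 0.3697
Step 5: grad_x = 2*1*3.2005 = 6.4011, grad_y = 2*7*0.3697 = 5.1761
  x_5 = 3.2005 - 0.01*6.4011 = 3.1365
  y_5 = 0.3697 - 0.01*5.1761 = 0.318
f(3.1365, 0.318) = 1*3.1365^2 + 7*0.318^2 = 10.5454


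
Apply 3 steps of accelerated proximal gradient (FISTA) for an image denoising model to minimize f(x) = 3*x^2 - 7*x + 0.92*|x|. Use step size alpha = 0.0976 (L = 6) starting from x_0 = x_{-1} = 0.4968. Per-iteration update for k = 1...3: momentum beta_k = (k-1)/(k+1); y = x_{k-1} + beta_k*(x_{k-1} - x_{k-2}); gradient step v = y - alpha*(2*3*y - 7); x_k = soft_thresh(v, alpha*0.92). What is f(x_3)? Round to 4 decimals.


FISTA on f(x) = 3*x^2 - 7*x + 0.92*|x|
L = 6, alpha = 0.0976
Iteration 1: beta = 0.0, y = 0.4968 + 0.0*(0.4968 - 0.4968) = 0.4968
  grad(y) = -4.0192, v = y - alpha*grad = 0.8891
  prox(v) = soft_thresh(0.8891, 0.0898) = 0.7993
Iteration 2: beta = 0.3333, y = 0.7993 + 0.3333*(0.7993 - 0.4968) = 0.9001
  grad(y) = -1.5993, v = y - alpha*grad = 1.0562
  prox(v) = soft_thresh(1.0562, 0.0898) = 0.9664
Iteration 3: beta = 0.5, y = 0.9664 + 0.5*(0.9664 - 0.7993) = 1.05
  grad(y) = -0.7001, v = y - alpha*grad = 1.1183
  prox(v) = soft_thresh(1.1183, 0.0898) = 1.0285
f(x_3) = 3*1.0285^2 - 7*1.0285 + 0.92*|1.0285| = -3.0798


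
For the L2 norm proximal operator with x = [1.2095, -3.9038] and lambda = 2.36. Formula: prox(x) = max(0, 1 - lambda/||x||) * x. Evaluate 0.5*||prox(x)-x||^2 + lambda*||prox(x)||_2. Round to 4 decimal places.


Step 1: Compute ||x||.
||x|| = 4.0869
Step 2: Compute scaling factor.
scale = max(0, 1 - 2.36/4.0869) = 0.4225
Step 3: prox(x) = [0.5111, -1.6495]
||prox(x)|| = 1.7269
Step 4: Proximal objective.
0.5*||prox-x||^2 = 2.7848
lambda*||prox|| = 4.0755
Total = 6.8602


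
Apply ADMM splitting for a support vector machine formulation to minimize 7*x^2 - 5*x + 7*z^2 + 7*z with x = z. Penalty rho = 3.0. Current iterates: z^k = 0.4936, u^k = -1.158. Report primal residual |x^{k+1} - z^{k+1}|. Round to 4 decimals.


ADMM iteration with rho = 3.0, z^k = 0.4936, u^k = -1.158
Step 1: x-update.
Minimize 7*x^2 - 5*x + (3.0/2)*(x - 0.4936 - 1.158)^2
FOC: (2*7 + 3.0)*x = 5 + 3.0*(0.4936 + 1.158)
x^{k+1} = 0.5856
Step 2: z-update.
Minimize 7*z^2 + 7*z + (3.0/2)*(0.5856 - z - 1.158)^2
FOC: (2*7 + 3.0)*z = -7 + 3.0*(0.5856 - 1.158)
z^{k+1} = -0.5128
Step 3: u-update.
u^{k+1} = -1.158 + 0.5856 + 0.5128 = -0.0596
Step 4: Primal residual = |0.5856 + 0.5128| = 1.0984


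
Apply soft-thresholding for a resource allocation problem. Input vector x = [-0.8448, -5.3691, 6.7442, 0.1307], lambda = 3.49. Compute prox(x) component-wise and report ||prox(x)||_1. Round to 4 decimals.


Soft-thresholding with lambda = 3.49:
prox(-0.8448) = sign(-0.8448)*max(|-0.8448| - 3.49, 0) = 0.0
prox(-5.3691) = sign(-5.3691)*max(|-5.3691| - 3.49, 0) = -1.8791
prox(6.7442) = sign(6.7442)*max(|6.7442| - 3.49, 0) = 3.2542
prox(0.1307) = sign(0.1307)*max(|0.1307| - 3.49, 0) = 0.0
prox(x) = [0.0, -1.8791, 3.2542, 0.0]
||prox(x)||_1 = 0.0 + 1.8791 + 3.2542 + 0.0 = 5.1333


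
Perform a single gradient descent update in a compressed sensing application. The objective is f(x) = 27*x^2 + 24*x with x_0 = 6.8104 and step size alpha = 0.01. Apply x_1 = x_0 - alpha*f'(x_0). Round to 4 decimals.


We compute the gradient at x_0 and apply the update.
f'(x) = 54*x + 24
f'(6.8104) = 54*6.8104 + 24 = 391.7616
x_1 = 6.8104 - 0.01*391.7616 = 2.8928


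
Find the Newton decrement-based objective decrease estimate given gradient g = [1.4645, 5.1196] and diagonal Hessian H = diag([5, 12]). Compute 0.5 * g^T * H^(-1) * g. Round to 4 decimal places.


Step 1: H is diagonal, so H^(-1) * g = [0.2929, 0.4266].
Step 2: g^T H^(-1) g = sum_i g_i^2 / H_ii
  = (1.4645)^2/5 + (5.1196)^2/12
  = 0.429 + 2.1842 = 2.6131
Step 3: Objective decrease = 0.5 * g^T H^(-1) g = 1.3066


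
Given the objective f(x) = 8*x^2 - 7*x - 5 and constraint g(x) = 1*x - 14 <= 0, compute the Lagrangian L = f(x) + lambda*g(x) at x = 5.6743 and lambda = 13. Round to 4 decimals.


Step 1: Evaluate f(x).
f(5.6743) = 8*5.6743^2 - 7*5.6743 - 5 = 212.8613
Step 2: Evaluate g(x).
g(5.6743) = 1*5.6743 - 14 = -8.3257
Step 3: Compute Lagrangian.
L = 212.8613 + 13*-8.3257 = 104.6272


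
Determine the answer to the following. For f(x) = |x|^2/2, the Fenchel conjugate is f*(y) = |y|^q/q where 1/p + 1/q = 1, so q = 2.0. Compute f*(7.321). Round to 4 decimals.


The conjugate exponent q satisfies 1/p + 1/q = 1.
p = 2, so q = 2/(2 - 1) = 2.0
|y|^q = 7.321^2.0 = 53.597
f*(7.321) = 53.597 / 2.0 = 26.7985


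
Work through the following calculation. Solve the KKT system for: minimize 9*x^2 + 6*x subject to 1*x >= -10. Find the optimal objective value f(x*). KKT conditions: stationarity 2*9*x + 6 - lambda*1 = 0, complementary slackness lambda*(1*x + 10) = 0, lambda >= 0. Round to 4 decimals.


Step 1: Try lambda = 0 (constraint inactive).
Stationarity: 2*9*x + 6 = 0
x* = -6/(2*9) = -1/3 = -0.3333 (rounded; the exact value -1/3 is used below)
Check constraint: 1*-0.3333 = -0.3333 >= -10 -- satisfied.
Step 2: Compute optimal value.
f(x*) = 9*(-1/3)^2 + 6*(-1/3) = -1.0


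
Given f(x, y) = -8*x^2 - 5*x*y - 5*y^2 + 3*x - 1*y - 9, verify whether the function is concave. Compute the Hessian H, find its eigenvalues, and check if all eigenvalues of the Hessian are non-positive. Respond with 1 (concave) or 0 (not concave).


The Hessian of f(x,y) = -8*x^2 - 5*x*y - 5*y^2 + 3*x - 1*y - 9 is:
H = [[-16, -5], [-5, -10]]
Trace = -16 - 10 = -26
Determinant = -16*-10 - (-5)^2 = 135
Discriminant = (-26)^2 - 4*135 = 136.0
Eigenvalues: lambda_1 = -18.831, lambda_2 = -7.169
The function is concave.

1


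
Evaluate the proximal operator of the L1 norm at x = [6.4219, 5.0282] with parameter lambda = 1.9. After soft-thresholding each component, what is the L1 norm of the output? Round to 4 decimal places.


Soft-thresholding with lambda = 1.9:
prox(6.4219) = sign(6.4219)*max(|6.4219| - 1.9, 0) = 4.5219
prox(5.0282) = sign(5.0282)*max(|5.0282| - 1.9, 0) = 3.1282
prox(x) = [4.5219, 3.1282]
||prox(x)||_1 = 4.5219 + 3.1282 = 7.6501


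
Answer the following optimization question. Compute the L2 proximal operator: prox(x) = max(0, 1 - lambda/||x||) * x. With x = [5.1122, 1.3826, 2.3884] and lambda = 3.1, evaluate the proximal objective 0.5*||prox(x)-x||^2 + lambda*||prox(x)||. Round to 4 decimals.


Step 1: Compute ||x||.
||x|| = 5.8095
Step 2: Compute scaling factor.
scale = max(0, 1 - 3.1/5.8095) = 0.4664
Step 3: prox(x) = [2.3843, 0.6448, 1.1139]
||prox(x)|| = 2.7095
Step 4: Proximal objective.
0.5*||prox-x||^2 = 4.805
lambda*||prox|| = 8.3995
Total = 13.2045


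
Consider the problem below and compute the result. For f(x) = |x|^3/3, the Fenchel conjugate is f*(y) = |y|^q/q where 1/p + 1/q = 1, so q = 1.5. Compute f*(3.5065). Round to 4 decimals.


The conjugate exponent q satisfies 1/p + 1/q = 1.
p = 3, so q = 3/(3 - 1) = 1.5
|y|^q = 3.5065^1.5 = 6.5661
f*(3.5065) = 6.5661 / 1.5 = 4.3774


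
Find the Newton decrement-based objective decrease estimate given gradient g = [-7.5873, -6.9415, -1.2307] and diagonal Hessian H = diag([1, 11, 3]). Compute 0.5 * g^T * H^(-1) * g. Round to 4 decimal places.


Step 1: H is diagonal, so H^(-1) * g = [-7.5873, -0.631, -0.4102].
Step 2: g^T H^(-1) g = sum_i g_i^2 / H_ii
  = (-7.5873)^2/1 + (-6.9415)^2/11 + (-1.2307)^2/3
  = 57.5671 + 4.3804 + 0.5049 = 62.4524
Step 3: Objective decrease = 0.5 * g^T H^(-1) g = 31.2262


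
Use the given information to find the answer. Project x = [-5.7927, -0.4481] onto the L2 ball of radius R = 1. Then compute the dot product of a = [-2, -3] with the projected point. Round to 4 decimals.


Step 1: Compute ||x|| (intermediates to 6 decimals).
||x|| = sqrt((-5.7927)^2 + (-0.4481)^2) = 5.810006
Step 2: Project.
Since ||x|| > R, scale = R/||x|| = 1/5.810006 = 0.172117, proj(x) = scale * x
proj(x) = [-0.997022, -0.077126]
Step 3: Dot product.
a^T * proj(x) = -2*(-0.997022) - 3*(-0.077126) = 2.2254


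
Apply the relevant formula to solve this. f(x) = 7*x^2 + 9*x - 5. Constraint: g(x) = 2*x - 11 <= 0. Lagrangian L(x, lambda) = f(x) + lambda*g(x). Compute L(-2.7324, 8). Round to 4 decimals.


Step 1: Evaluate f(x).
f(-2.7324) = 7*(-2.7324)^2 + 9*(-2.7324) - 5 = 22.6705
Step 2: Evaluate g(x).
g(-2.7324) = 2*-2.7324 - 11 = -16.4648
Step 3: Compute Lagrangian.
L = 22.6705 + 8*-16.4648 = -109.0479


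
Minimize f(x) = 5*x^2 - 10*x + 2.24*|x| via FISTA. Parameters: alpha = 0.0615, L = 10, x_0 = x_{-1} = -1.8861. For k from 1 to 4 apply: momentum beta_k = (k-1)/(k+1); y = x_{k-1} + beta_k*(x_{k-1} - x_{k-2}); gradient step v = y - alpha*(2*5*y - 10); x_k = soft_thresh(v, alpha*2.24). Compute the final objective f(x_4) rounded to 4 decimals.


FISTA on f(x) = 5*x^2 - 10*x + 2.24*|x|
L = 10, alpha = 0.0615
Iteration 1: beta = 0.0, y = -1.8861 + 0.0*(-1.8861 + 1.8861) = -1.8861
  grad(y) = -28.861, v = y - alpha*grad = -0.1111
  prox(v) = soft_thresh(-0.1111, 0.1378) = 0.0
Iteration 2: beta = 0.3333, y = 0.0 + 0.3333*(0.0 + 1.8861) = 0.6287
  grad(y) = -3.713, v = y - alpha*grad = 0.857
  prox(v) = soft_thresh(0.857, 0.1378) = 0.7193
Iteration 3: beta = 0.5, y = 0.7193 + 0.5*(0.7193 - 0.0) = 1.0789
  grad(y) = 0.7893, v = y - alpha*grad = 1.0304
  prox(v) = soft_thresh(1.0304, 0.1378) = 0.8926
Iteration 4: beta = 0.6, y = 0.8926 + 0.6*(0.8926 - 0.7193) = 0.9966
  grad(y) = -0.0337, v = y - alpha*grad = 0.9987
  prox(v) = soft_thresh(0.9987, 0.1378) = 0.8609
f(x_4) = 5*0.8609^2 - 10*0.8609 + 2.24*|0.8609| = -2.9748


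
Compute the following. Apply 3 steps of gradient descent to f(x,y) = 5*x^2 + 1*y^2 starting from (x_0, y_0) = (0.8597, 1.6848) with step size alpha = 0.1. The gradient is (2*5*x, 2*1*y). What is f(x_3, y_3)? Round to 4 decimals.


Gradient descent on f(x,y) = 5*x^2 + 1*y^2.
Starting point: (0.8597, 1.6848), alpha = 0.1
Step 1: grad_x = 2*5*0.8597 = 8.597, grad_y = 2*1*1.6848 = 3.3696
  x_1 = 0.8597 - 0.1*8.597 = 0.0
  y_1 = 1.6848 - 0.1*3.3696 = 1.3478
Step 2: grad_x = 2*5*0.0 = 0.0, grad_y = 2*1*1.3478 = 2.6957
  x_2 = 0.0 - 0.1*0.0 = 0.0
  y_2 = 1.3478 - 0.1*2.6957 = 1.0783
Step 3: grad_x = 2*5*0.0 = 0.0, grad_y = 2*1*1.0783 = 2.1565
  x_3 = 0.0 - 0.1*0.0 = 0.0
  y_3 = 1.0783 - 0.1*2.1565 = 0.8626
f(0.0, 0.8626) = 5*0.0^2 + 1*0.8626^2 = 0.7441


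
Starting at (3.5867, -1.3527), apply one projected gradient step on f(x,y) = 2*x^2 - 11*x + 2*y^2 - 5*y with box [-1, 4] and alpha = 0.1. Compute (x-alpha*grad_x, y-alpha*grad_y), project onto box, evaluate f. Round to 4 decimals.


Step 1: Compute gradient at (3.5867, -1.3527).
grad_x = 2*2*3.5867 - 11 = 3.3468
grad_y = 2*2*-1.3527 - 5 = -10.4108
Step 2: Gradient step.
x_raw = 3.5867 - 0.1*3.3468 = 3.252
y_raw = -1.3527 - 0.1*-10.4108 = -0.3116
Step 3: Project onto [-1, 4].
x_proj = clip(3.252) = 3.252
y_proj = clip(-0.3116) = -0.3116
Step 4: Evaluate f.
f(3.252, -0.3116) = -12.8686


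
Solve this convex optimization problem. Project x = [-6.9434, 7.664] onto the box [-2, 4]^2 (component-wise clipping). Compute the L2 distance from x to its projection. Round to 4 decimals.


Project each component onto [-2, 4].
clip(-6.9434) = -2.0, clip(7.664) = 4.0
Projection = [-2.0, 4.0]
Squared diffs: [24.4372, 13.4249]
Distance = sqrt(37.8621) = 6.1532


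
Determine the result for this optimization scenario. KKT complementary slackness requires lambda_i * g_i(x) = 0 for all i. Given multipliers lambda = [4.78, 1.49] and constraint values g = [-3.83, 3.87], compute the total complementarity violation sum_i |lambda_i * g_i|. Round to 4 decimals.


KKT complementary slackness check:
lambda_1 * g_1 = 4.78 * -3.83 = -18.3074
lambda_2 * g_2 = 1.49 * 3.87 = 5.7663
Total violation = 18.3074 + 5.7663 = 24.0737


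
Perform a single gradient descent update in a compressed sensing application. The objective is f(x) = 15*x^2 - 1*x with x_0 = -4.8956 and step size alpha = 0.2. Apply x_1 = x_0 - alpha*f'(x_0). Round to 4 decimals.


We compute the gradient at x_0 and apply the update.
f'(x) = 30*x - 1
f'(-4.8956) = 30*-4.8956 - 1 = -147.868
x_1 = -4.8956 - 0.2*-147.868 = 24.678


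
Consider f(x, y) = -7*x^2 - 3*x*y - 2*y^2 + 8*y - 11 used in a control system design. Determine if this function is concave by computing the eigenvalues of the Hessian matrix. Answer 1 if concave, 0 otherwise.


The Hessian of f(x,y) = -7*x^2 - 3*x*y - 2*y^2 + 8*y - 11 is:
H = [[-14, -3], [-3, -4]]
Trace = -14 - 4 = -18
Determinant = -14*-4 - (-3)^2 = 47
Discriminant = (-18)^2 - 4*47 = 136.0
Eigenvalues: lambda_1 = -14.831, lambda_2 = -3.169
The function is concave.

1


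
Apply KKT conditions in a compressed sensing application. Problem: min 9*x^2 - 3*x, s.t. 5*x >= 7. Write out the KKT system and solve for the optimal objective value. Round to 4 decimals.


Step 1: Try lambda = 0 (constraint inactive).
x_unc = 3/(2*9) = 0.1667
Check: 5*0.1667 = 0.8335 < 7 -- violated!
Step 2: Constraint must be active: 5*x = 7
x* = 7/5 = 1.4
lambda = (2*9*1.4 - 3)/5 = 4.44
Step 3: Compute optimal value.
f(x*) = 9*1.4^2 - 3*1.4 = 13.44


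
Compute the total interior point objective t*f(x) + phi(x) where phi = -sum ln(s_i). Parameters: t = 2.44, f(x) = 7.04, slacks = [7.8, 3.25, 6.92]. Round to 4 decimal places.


Step 1: Compute log-barrier.
ln values: [2.0541, 1.1787, 1.9344]
phi = -(2.0541 + 1.1787 + 1.9344) = -5.1672
Step 2: Compute augmented objective.
t*f(x) = 2.44*7.04 = 17.1776
Total = 17.1776 - 5.1672 = 12.0104


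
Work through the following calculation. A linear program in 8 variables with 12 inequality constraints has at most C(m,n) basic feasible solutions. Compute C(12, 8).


Each vertex corresponds to some choice of n active constraints out of m, so the number of vertices is at most C(m, n) = m! / (n!(m-n)!).
m = 12, n = 8
Numerator: 12 * 11 * 10 * 9 * 8 * 7 * 6 * 5
Denominator: 8! = 40320
C(12, 8) = 495


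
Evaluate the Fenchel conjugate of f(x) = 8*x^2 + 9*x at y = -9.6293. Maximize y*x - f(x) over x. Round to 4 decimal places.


f*(y) = sup_x {y*x - a*x^2 - b*x} = sup_x {(y-b)*x - a*x^2}
FOC: (y - b) - 2a*x = 0 => x* = (y - b)/(2a)
x* = (-9.6293 - 9)/(2*8) = -1.1643
f*(-9.6293) = (y-b)^2/(4a) = (-9.6293 - 9)^2/(4*8)
= 347.0508/32 = 10.8453


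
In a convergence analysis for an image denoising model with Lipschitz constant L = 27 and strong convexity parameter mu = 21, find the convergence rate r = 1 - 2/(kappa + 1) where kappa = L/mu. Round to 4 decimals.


Step 1: Compute the condition number.
kappa = L/mu = 27/21 = 1.2857
Step 2: Compute the convergence rate.
r = 1 - 2/(kappa + 1) = 1 - 2*mu/(L + mu) = (L - mu)/(L + mu) = 6/48 = 0.125


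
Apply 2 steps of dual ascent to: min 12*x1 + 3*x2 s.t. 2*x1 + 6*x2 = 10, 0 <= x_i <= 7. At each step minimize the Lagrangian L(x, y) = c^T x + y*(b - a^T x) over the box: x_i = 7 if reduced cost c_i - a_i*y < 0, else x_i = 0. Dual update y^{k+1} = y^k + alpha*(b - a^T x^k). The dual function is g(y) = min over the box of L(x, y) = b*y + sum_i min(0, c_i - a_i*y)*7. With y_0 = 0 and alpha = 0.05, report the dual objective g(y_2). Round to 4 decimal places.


Dual ascent for LP: min 12*x1 + 3*x2, 2*x1 + 6*x2 = 10, 0 <= x_i <= 7
Step 1: y^k = 0.0, reduced costs: (12.0, 3.0)
  x^k = (0.0, 0.0), subgradient = b - a^T x = 10.0
  y^{k+1} = 0.0 + 0.05*10.0 = 0.5
Step 2: y^k = 0.5, reduced costs: (11.0, 0.0)
  x^k = (0.0, 0.0), subgradient = b - a^T x = 10.0
  y^{k+1} = 0.5 + 0.05*10.0 = 1.0
Dual objective at y_2 = 1.0: reduced costs (10.0, -3.0), box minimizer x = (0.0, 7.0)
g(y_2) = b*y + (c1 - a1*y)*x1 + (c2 - a2*y)*x2 = 10*1.0 + 10.0*0.0 + (-3.0)*7.0 = 10.0 + 0.0 - 21.0 = -11.0


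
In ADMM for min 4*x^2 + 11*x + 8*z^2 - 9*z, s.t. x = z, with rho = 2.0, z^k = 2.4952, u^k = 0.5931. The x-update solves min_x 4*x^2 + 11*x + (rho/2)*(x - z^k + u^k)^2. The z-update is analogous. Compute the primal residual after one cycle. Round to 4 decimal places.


ADMM iteration with rho = 2.0, z^k = 2.4952, u^k = 0.5931
Step 1: x-update.
Minimize 4*x^2 + 11*x + (2.0/2)*(x - 2.4952 + 0.5931)^2
FOC: (2*4 + 2.0)*x = -11 + 2.0*(2.4952 - 0.5931)
x^{k+1} = -0.7196
Step 2: z-update.
Minimize 8*z^2 - 9*z + (2.0/2)*(-0.7196 - z + 0.5931)^2
FOC: (2*8 + 2.0)*z = 9 + 2.0*(-0.7196 + 0.5931)
z^{k+1} = 0.4859
Step 3: u-update.
u^{k+1} = 0.5931 - 0.7196 - 0.4859 = -0.6124
Step 4: Primal residual = |-0.7196 - 0.4859| = 1.2055


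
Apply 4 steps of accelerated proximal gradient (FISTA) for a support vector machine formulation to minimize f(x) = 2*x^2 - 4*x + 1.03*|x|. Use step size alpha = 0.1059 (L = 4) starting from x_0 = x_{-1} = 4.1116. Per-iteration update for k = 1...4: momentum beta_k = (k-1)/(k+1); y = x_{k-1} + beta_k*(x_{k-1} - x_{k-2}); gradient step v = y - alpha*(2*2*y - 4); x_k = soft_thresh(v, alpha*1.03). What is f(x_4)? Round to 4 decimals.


FISTA on f(x) = 2*x^2 - 4*x + 1.03*|x|
L = 4, alpha = 0.1059
Iteration 1: beta = 0.0, y = 4.1116 + 0.0*(4.1116 - 4.1116) = 4.1116
  grad(y) = 12.4464, v = y - alpha*grad = 2.7935
  prox(v) = soft_thresh(2.7935, 0.1091) = 2.6844
Iteration 2: beta = 0.3333, y = 2.6844 + 0.3333*(2.6844 - 4.1116) = 2.2087
  grad(y) = 4.8349, v = y - alpha*grad = 1.6967
  prox(v) = soft_thresh(1.6967, 0.1091) = 1.5876
Iteration 3: beta = 0.5, y = 1.5876 + 0.5*(1.5876 - 2.6844) = 1.0392
  grad(y) = 0.1569, v = y - alpha*grad = 1.0226
  prox(v) = soft_thresh(1.0226, 0.1091) = 0.9135
Iteration 4: beta = 0.6, y = 0.9135 + 0.6*(0.9135 - 1.5876) = 0.5091
  grad(y) = -1.9637, v = y - alpha*grad = 0.717
  prox(v) = soft_thresh(0.717, 0.1091) = 0.608
f(x_4) = 2*0.608^2 - 4*0.608 + 1.03*|0.608| = -1.0664


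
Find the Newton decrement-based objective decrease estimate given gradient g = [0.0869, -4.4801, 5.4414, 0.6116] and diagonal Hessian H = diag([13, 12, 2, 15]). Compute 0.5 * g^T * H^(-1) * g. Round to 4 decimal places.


Step 1: H is diagonal, so H^(-1) * g = [0.0067, -0.3733, 2.7207, 0.0408].
Step 2: g^T H^(-1) g = sum_i g_i^2 / H_ii
  = (0.0869)^2/13 + (-4.4801)^2/12 + (5.4414)^2/2 + (0.6116)^2/15
  = 0.0006 + 1.6726 + 14.8044 + 0.0249 = 16.5025
Step 3: Objective decrease = 0.5 * g^T H^(-1) g = 8.2513


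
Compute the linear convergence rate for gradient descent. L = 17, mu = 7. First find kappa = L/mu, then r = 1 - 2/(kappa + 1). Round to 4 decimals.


Step 1: Compute the condition number.
kappa = L/mu = 17/7 = 2.4286
Step 2: Compute the convergence rate.
r = 1 - 2/(kappa + 1) = 1 - 2*mu/(L + mu) = (L - mu)/(L + mu) = 10/24 = 0.4167


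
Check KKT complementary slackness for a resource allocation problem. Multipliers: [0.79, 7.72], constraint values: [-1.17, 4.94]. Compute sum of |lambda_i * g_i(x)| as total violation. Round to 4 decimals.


KKT complementary slackness check:
lambda_1 * g_1 = 0.79 * -1.17 = -0.9243
lambda_2 * g_2 = 7.72 * 4.94 = 38.1368
Total violation = 0.9243 + 38.1368 = 39.0611


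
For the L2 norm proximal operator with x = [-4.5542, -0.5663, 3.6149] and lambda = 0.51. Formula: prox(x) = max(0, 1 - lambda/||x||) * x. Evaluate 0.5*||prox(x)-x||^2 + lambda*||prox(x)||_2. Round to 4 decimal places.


Step 1: Compute ||x||.
||x|| = 5.842
Step 2: Compute scaling factor.
scale = max(0, 1 - 0.51/5.842) = 0.9127
Step 3: prox(x) = [-4.1566, -0.5169, 3.2993]
||prox(x)|| = 5.332
Step 4: Proximal objective.
0.5*||prox-x||^2 = 0.1301
lambda*||prox|| = 2.7193
Total = 2.8494


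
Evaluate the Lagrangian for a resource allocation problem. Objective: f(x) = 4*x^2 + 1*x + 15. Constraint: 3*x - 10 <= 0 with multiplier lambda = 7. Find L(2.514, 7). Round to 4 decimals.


Step 1: Evaluate f(x).
f(2.514) = 4*2.514^2 + 1*2.514 + 15 = 42.7948
Step 2: Evaluate g(x).
g(2.514) = 3*2.514 - 10 = -2.458
Step 3: Compute Lagrangian.
L = 42.7948 + 7*-2.458 = 25.5888


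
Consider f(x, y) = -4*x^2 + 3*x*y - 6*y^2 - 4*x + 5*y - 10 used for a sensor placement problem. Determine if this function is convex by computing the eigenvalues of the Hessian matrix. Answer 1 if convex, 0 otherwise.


The Hessian of f(x,y) = -4*x^2 + 3*x*y - 6*y^2 - 4*x + 5*y - 10 is:
H = [[-8, 3], [3, -12]]
Trace = -8 - 12 = -20
Determinant = -8*-12 - (3)^2 = 87
Discriminant = (-20)^2 - 4*87 = 52.0
Eigenvalues: lambda_1 = -13.6056, lambda_2 = -6.3944
The function is not convex.

0


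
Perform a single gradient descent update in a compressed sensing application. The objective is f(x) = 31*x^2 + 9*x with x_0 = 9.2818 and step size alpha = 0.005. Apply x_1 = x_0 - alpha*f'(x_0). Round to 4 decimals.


We compute the gradient at x_0 and apply the update.
f'(x) = 62*x + 9
f'(9.2818) = 62*9.2818 + 9 = 584.4716
x_1 = 9.2818 - 0.005*584.4716 = 6.3594


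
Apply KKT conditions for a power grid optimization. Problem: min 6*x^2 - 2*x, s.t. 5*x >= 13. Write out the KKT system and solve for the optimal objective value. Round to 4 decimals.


Step 1: Try lambda = 0 (constraint inactive).
x_unc = 2/(2*6) = 0.1667
Check: 5*0.1667 = 0.8335 < 13 -- violated!
Step 2: Constraint must be active: 5*x = 13
x* = 13/5 = 2.6
lambda = (2*6*2.6 - 2)/5 = 5.84
Step 3: Compute optimal value.
f(x*) = 6*2.6^2 - 2*2.6 = 35.36


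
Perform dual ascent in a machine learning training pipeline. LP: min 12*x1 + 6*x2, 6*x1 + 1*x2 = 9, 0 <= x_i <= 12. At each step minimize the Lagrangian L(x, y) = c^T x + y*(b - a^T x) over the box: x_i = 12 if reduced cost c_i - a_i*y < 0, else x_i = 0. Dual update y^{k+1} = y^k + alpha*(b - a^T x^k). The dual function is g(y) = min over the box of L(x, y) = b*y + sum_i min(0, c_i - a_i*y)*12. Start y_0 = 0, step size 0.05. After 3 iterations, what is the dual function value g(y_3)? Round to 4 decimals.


Dual ascent for LP: min 12*x1 + 6*x2, 6*x1 + 1*x2 = 9, 0 <= x_i <= 12
Step 1: y^k = 0.0, reduced costs: (12.0, 6.0)
  x^k = (0.0, 0.0), subgradient = b - a^T x = 9.0
  y^{k+1} = 0.0 + 0.05*9.0 = 0.45
Step 2: y^k = 0.45, reduced costs: (9.3, 5.55)
  x^k = (0.0, 0.0), subgradient = b - a^T x = 9.0
  y^{k+1} = 0.45 + 0.05*9.0 = 0.9
Step 3: y^k = 0.9, reduced costs: (6.6, 5.1)
  x^k = (0.0, 0.0), subgradient = b - a^T x = 9.0
  y^{k+1} = 0.9 + 0.05*9.0 = 1.35
Dual objective at y_3 = 1.35: reduced costs (3.9, 4.65), box minimizer x = (0.0, 0.0)
g(y_3) = b*y + (c1 - a1*y)*x1 + (c2 - a2*y)*x2 = 9*1.35 + 3.9*0.0 + 4.65*0.0 = 12.15 + 0.0 + 0.0 = 12.15


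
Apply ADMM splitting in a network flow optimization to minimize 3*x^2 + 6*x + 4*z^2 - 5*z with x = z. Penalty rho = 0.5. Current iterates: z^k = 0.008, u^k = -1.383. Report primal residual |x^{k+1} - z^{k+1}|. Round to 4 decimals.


ADMM iteration with rho = 0.5, z^k = 0.008, u^k = -1.383
Step 1: x-update.
Minimize 3*x^2 + 6*x + (0.5/2)*(x - 0.008 - 1.383)^2
FOC: (2*3 + 0.5)*x = -6 + 0.5*(0.008 + 1.383)
x^{k+1} = -0.8161
Step 2: z-update.
Minimize 4*z^2 - 5*z + (0.5/2)*(-0.8161 - z - 1.383)^2
FOC: (2*4 + 0.5)*z = 5 + 0.5*(-0.8161 - 1.383)
z^{k+1} = 0.4589
Step 3: u-update.
u^{k+1} = -1.383 - 0.8161 - 0.4589 = -2.658
Step 4: Primal residual = |-0.8161 - 0.4589| = 1.275


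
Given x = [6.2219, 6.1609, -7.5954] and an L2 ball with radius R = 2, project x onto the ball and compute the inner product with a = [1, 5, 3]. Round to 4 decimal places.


Step 1: Compute ||x|| (intermediates to 6 decimals).
||x|| = sqrt(6.2219^2 + 6.1609^2 + (-7.5954)^2) = 11.591326
Step 2: Project.
Since ||x|| > R, scale = R/||x|| = 2/11.591326 = 0.172543, proj(x) = scale * x
proj(x) = [1.073545, 1.06302, -1.310533]
Step 3: Dot product.
a^T * proj(x) = 1*1.073545 + 5*1.06302 + 3*(-1.310533) = 2.457


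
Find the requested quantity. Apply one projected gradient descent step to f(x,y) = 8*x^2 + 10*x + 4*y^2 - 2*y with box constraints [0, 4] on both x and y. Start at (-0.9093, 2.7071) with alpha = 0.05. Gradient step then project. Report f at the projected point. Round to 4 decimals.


Step 1: Compute gradient at (-0.9093, 2.7071).
grad_x = 2*8*-0.9093 + 10 = -4.5488
grad_y = 2*4*2.7071 - 2 = 19.6568
Step 2: Gradient step.
x_raw = -0.9093 - 0.05*-4.5488 = -0.6819
y_raw = 2.7071 - 0.05*19.6568 = 1.7243
Step 3: Project onto [0, 4].
x_proj = clip(-0.6819) = 0.0
y_proj = clip(1.7243) = 1.7243
Step 4: Evaluate f.
f(0.0, 1.7243) = 8.4438


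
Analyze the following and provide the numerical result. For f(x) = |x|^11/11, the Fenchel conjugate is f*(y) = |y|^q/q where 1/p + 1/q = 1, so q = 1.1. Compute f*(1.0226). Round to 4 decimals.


The conjugate exponent q satisfies 1/p + 1/q = 1.
p = 11, so q = 11/(11 - 1) = 1.1
|y|^q = 1.0226^1.1 = 1.0249
f*(1.0226) = 1.0249 / 1.1 = 0.9317


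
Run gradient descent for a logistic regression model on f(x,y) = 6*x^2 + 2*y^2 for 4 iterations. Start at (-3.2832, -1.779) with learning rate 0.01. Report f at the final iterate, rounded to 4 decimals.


Gradient descent on f(x,y) = 6*x^2 + 2*y^2.
Starting point: (-3.2832, -1.779), alpha = 0.01
Step 1: grad_x = 2*6*-3.2832 = -39.3984, grad_y = 2*2*-1.779 = -7.116
  x_1 = -3.2832 - 0.01*-39.3984 = -2.8892
  y_1 = -1.779 - 0.01*-7.116 = -1.7078
Step 2: grad_x = 2*6*-2.8892 = -34.6706, grad_y = 2*2*-1.7078 = -6.8314
  x_2 = -2.8892 - 0.01*-34.6706 = -2.5425
  y_2 = -1.7078 - 0.01*-6.8314 = -1.6395
Step 3: grad_x = 2*6*-2.5425 = -30.5101, grad_y = 2*2*-1.6395 = -6.5581
  x_3 = -2.5425 - 0.01*-30.5101 = -2.2374
  y_3 = -1.6395 - 0.01*-6.5581 = -1.5739
Step 4: grad_x = 2*6*-2.2374 = -26.8489, grad_y = 2*2*-1.5739 = -6.2958
  x_4 = -2.2374 - 0.01*-26.8489 = -1.9689
  y_4 = -1.5739 - 0.01*-6.2958 = -1.511
f(-1.9689, -1.511) = 6*(-1.9689)^2 + 2*(-1.511)^2 = 27.826


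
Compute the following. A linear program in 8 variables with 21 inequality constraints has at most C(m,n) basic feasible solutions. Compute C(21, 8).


Each vertex corresponds to some choice of n active constraints out of m, so the number of vertices is at most C(m, n) = m! / (n!(m-n)!).
m = 21, n = 8
Numerator: 21 * 20 * 19 * 18 * 17 * 16 * 15 * 14
Denominator: 8! = 40320
C(21, 8) = 203490


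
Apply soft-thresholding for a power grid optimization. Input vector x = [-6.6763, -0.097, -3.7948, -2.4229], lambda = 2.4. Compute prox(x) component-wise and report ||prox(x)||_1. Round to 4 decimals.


Soft-thresholding with lambda = 2.4:
prox(-6.6763) = sign(-6.6763)*max(|-6.6763| - 2.4, 0) = -4.2763
prox(-0.097) = sign(-0.097)*max(|-0.097| - 2.4, 0) = 0.0
prox(-3.7948) = sign(-3.7948)*max(|-3.7948| - 2.4, 0) = -1.3948
prox(-2.4229) = sign(-2.4229)*max(|-2.4229| - 2.4, 0) = -0.0229
prox(x) = [-4.2763, 0.0, -1.3948, -0.0229]
||prox(x)||_1 = 4.2763 + 0.0 + 1.3948 + 0.0229 = 5.694


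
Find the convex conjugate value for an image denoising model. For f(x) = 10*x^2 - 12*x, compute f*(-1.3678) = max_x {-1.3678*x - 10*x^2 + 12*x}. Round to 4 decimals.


f*(y) = sup_x {y*x - a*x^2 - b*x} = sup_x {(y-b)*x - a*x^2}
FOC: (y - b) - 2a*x = 0 => x* = (y - b)/(2a)
x* = (-1.3678 + 12)/(2*10) = 0.5316
f*(-1.3678) = (y-b)^2/(4a) = (-1.3678 + 12)^2/(4*10)
= 113.0437/40 = 2.8261


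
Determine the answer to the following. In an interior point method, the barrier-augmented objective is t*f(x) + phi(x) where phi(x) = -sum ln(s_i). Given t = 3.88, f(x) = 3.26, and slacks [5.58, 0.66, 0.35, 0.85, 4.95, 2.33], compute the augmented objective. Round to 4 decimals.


Step 1: Compute log-barrier.
ln values: [1.7192, -0.4155, -1.0498, -0.1625, 1.5994, 0.8459]
phi = -(1.7192 - 0.4155 - 1.0498 - 0.1625 + 1.5994 + 0.8459) = -2.5366
Step 2: Compute augmented objective.
t*f(x) = 3.88*3.26 = 12.6488
Total = 12.6488 - 2.5366 = 10.1122


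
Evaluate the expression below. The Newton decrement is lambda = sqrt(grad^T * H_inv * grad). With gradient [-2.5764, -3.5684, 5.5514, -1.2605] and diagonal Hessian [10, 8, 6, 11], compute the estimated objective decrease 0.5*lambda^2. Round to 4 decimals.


Step 1: H is diagonal, so H^(-1) * g = [-0.2576, -0.4461, 0.9252, -0.1146].
Step 2: g^T H^(-1) g = sum_i g_i^2 / H_ii
  = (-2.5764)^2/10 + (-3.5684)^2/8 + (5.5514)^2/6 + (-1.2605)^2/11
  = 0.6638 + 1.5917 + 5.1363 + 0.1444 = 7.5363
Step 3: Objective decrease = 0.5 * g^T H^(-1) g = 3.7681


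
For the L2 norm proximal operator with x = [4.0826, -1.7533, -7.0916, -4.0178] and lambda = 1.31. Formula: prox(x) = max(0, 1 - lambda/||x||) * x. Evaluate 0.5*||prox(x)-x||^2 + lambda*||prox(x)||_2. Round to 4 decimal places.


Step 1: Compute ||x||.
||x|| = 9.2831
Step 2: Compute scaling factor.
scale = max(0, 1 - 1.31/9.2831) = 0.8589
Step 3: prox(x) = [3.5065, -1.5059, -6.0909, -3.4508]
||prox(x)|| = 7.9731
Step 4: Proximal objective.
0.5*||prox-x||^2 = 0.8581
lambda*||prox|| = 10.4448
Total = 11.3028


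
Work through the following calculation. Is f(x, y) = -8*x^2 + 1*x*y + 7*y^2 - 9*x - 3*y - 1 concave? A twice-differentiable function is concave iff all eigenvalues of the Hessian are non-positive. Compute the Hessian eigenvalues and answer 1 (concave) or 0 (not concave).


The Hessian of f(x,y) = -8*x^2 + 1*x*y + 7*y^2 - 9*x - 3*y - 1 is:
H = [[-16, 1], [1, 14]]
Trace = -16 + 14 = -2
Determinant = -16*14 - (1)^2 = -225
Discriminant = (-2)^2 - 4*-225 = 904.0
Eigenvalues: lambda_1 = -16.0333, lambda_2 = 14.0333
The function is not concave.

0
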